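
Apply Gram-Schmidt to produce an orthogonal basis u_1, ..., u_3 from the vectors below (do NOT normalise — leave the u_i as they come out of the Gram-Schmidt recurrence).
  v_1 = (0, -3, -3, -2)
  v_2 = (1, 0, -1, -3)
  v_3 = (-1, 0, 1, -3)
Orthogonal basis:
  u_1 = (0, -3, -3, -2)
  u_2 = (1, 27/22, 5/22, -24/11)
  u_3 = (-288/161, -90/161, 198/161, -162/161)

Apply the Gram-Schmidt recurrence
  u_1 = v_1
  u_i = v_i − Σ_{j<i} ((v_i · u_j) / (u_j · u_j)) · u_j.

Step by step this gives:
  u_1 = (0, -3, -3, -2)
  u_2 = (1, 27/22, 5/22, -24/11)
  u_3 = (-288/161, -90/161, 198/161, -162/161)

Orthogonality check:
  u_2 · u_1 = 0 (should be 0)
  u_3 · u_1 = 0 (should be 0)
  u_3 · u_2 = 0 (should be 0)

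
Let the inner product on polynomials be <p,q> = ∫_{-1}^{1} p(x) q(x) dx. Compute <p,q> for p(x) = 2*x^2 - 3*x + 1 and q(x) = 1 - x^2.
<p,q> = 28/15

Expand the product: p(x)·q(x) = -2*x^4 + 3*x^3 + x^2 - 3*x + 1.
∫_{-1}^{1} of each monomial x^k gives [2/(k+1) if k even, 0 if k odd]. Integrating term-by-term (or equivalently evaluating the antiderivative F(x) = -2*x^5/5 + 3*x^4/4 + x^3/3 - 3*x^2/2 + x at the endpoints):
  F(1) − F(−1) = 11/60 − (-101/60) = 28/15.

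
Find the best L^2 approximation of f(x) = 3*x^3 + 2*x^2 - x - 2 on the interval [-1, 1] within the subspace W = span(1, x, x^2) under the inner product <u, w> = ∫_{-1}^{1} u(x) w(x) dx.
g(x) = 2*x^2 + 4*x/5 - 2

The best approximation g ∈ W is the orthogonal projection of f onto W. Writing g = a_0 + a_1 x + a_2 x^2, the coefficients solve the normal equations G · a = b where
  G_{ij} = <φ_i, φ_j> and b_i = <f, φ_i>, with φ_0 = 1, φ_1 = x, φ_2 = x^2.
G =
  [2, 0, 2/3]
  [0, 2/3, 0]
  [2/3, 0, 2/5],
b = (-8/3, 8/15, -8/15).
Solving gives a_0 = -2, a_1 = 4/5, a_2 = 2, so
  g(x) = 2*x^2 + 4*x/5 - 2.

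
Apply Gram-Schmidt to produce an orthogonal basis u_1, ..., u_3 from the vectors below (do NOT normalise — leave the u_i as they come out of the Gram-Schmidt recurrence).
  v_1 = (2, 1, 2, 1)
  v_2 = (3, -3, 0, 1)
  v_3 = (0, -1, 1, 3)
Orthogonal basis:
  u_1 = (2, 1, 2, 1)
  u_2 = (11/5, -17/5, -4/5, 3/5)
  u_3 = (-118/87, -47/87, 35/87, 71/29)

Apply the Gram-Schmidt recurrence
  u_1 = v_1
  u_i = v_i − Σ_{j<i} ((v_i · u_j) / (u_j · u_j)) · u_j.

Step by step this gives:
  u_1 = (2, 1, 2, 1)
  u_2 = (11/5, -17/5, -4/5, 3/5)
  u_3 = (-118/87, -47/87, 35/87, 71/29)

Orthogonality check:
  u_2 · u_1 = 0 (should be 0)
  u_3 · u_1 = 0 (should be 0)
  u_3 · u_2 = 0 (should be 0)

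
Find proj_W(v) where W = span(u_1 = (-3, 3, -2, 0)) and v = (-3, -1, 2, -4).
proj_W(v) = (-3/11, 3/11, -2/11, 0)

Set up U = [u_1 | ... | u_1] ∈ R^(4×1). The projector onto W = col(U) is P = U (U^T U)^(-1) U^T.
Compute U^T U =
  [22],
and U^T v = (2).
Solve U^T U · c = U^T v for the coefficients: c = (1/11). The projection is proj_W(v) = U c.
Check: (v - proj_W(v)) · u_1 = 0  (should be 0).
Result: proj_W(v) = (-3/11, 3/11, -2/11, 0).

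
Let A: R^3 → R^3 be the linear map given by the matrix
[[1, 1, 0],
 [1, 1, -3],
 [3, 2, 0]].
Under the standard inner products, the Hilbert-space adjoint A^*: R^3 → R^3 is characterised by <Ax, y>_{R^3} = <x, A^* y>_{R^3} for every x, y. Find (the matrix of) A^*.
A^* = A^T =
[[1, 1, 3],
 [1, 1, 2],
 [0, -3, 0]]

For real matrices with standard dot products, the defining identity <Ax, y> = <x, A^* y> gives (Ax)^T y = x^T (A^*) y, i.e. x^T A^T y = x^T (A^*) y. Since this holds for all x, y, we must have A^* = A^T. Therefore
A^* =
[[1, 1, 3],
 [1, 1, 2],
 [0, -3, 0]].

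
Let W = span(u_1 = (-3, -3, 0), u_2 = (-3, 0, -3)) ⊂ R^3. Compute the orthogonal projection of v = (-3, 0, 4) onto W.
proj_W(v) = (-2/3, -7/3, 5/3)

Set up U = [u_1 | ... | u_2] ∈ R^(3×2). The projector onto W = col(U) is P = U (U^T U)^(-1) U^T.
Compute U^T U =
  [18, 9]
  [9, 18],
and U^T v = (9, -3).
Solve U^T U · c = U^T v for the coefficients: c = (7/9, -5/9). The projection is proj_W(v) = U c.
Check: (v - proj_W(v)) · u_1 = 0  (should be 0).
Check: (v - proj_W(v)) · u_2 = 0  (should be 0).
Result: proj_W(v) = (-2/3, -7/3, 5/3).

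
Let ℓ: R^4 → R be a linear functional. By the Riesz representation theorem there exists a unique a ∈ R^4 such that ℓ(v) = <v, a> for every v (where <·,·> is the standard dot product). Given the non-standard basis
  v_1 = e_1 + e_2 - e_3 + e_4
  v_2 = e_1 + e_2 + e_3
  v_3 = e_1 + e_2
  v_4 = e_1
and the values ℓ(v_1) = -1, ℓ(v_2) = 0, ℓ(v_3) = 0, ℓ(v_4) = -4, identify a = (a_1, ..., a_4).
a = (-4, 4, 0, -1)

Write a = (a_1, ..., a_4) in the standard basis. For each basis vector v_i, ℓ(v_i) = <v_i, a> is a linear equation in the a_j's. Collect the n equations into a matrix system V a = ℓ, where row i of V is v_i (expressed in the standard basis). Since V is invertible (lower-triangular with 1s on the diagonal, up to permutation), solve by back-substitution:
  V =
[[1, 1, -1, 1],
 [1, 1, 1, 0],
 [1, 1, 0, 0],
 [1, 0, 0, 0]]
  V a = (-1, 0, 0, -4)
Solving gives a = (-4, 4, 0, -1).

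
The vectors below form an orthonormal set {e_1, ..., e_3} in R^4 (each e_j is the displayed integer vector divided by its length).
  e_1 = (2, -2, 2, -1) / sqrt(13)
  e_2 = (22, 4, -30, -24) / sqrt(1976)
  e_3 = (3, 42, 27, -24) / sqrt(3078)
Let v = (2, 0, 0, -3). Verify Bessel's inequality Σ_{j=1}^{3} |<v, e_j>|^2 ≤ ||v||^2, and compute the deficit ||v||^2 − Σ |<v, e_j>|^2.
Σ |<v, e_j>|^2 = 113/9; ||v||^2 = 13; deficit = 4/9

Write each e_j = u_j / sqrt(<u_j, u_j>) where u_j is the displayed integer vector. Then <v, e_j> = <v, u_j> / sqrt(<u_j, u_j>), so |<v, e_j>|^2 = <v, u_j>^2 / <u_j, u_j>.
Coefficients: <v, e_1> = 7/sqrt(13), <v, e_2> = 116/sqrt(1976), <v, e_3> = 78/sqrt(3078).
Square and sum: Σ |<v, e_j>|^2 = 113/9.
Compute ||v||^2 = v·v = 13.
Deficit = 13 − 113/9 = 4/9 ≥ 0, confirming Bessel's inequality. (The deficit equals ||v − Σ <v,e_j> e_j||^2, the squared distance from v to span{e_j}.)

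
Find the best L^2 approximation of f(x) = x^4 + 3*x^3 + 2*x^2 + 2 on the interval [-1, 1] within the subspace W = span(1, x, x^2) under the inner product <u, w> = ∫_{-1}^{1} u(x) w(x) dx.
g(x) = 20*x^2/7 + 9*x/5 + 67/35

The best approximation g ∈ W is the orthogonal projection of f onto W. Writing g = a_0 + a_1 x + a_2 x^2, the coefficients solve the normal equations G · a = b where
  G_{ij} = <φ_i, φ_j> and b_i = <f, φ_i>, with φ_0 = 1, φ_1 = x, φ_2 = x^2.
G =
  [2, 0, 2/3]
  [0, 2/3, 0]
  [2/3, 0, 2/5],
b = (86/15, 6/5, 254/105).
Solving gives a_0 = 67/35, a_1 = 9/5, a_2 = 20/7, so
  g(x) = 20*x^2/7 + 9*x/5 + 67/35.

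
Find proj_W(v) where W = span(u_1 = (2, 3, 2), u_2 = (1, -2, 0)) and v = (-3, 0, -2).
proj_W(v) = (-215/69, -4/69, -124/69)

Set up U = [u_1 | ... | u_2] ∈ R^(3×2). The projector onto W = col(U) is P = U (U^T U)^(-1) U^T.
Compute U^T U =
  [17, -4]
  [-4, 5],
and U^T v = (-10, -3).
Solve U^T U · c = U^T v for the coefficients: c = (-62/69, -91/69). The projection is proj_W(v) = U c.
Check: (v - proj_W(v)) · u_1 = 0  (should be 0).
Check: (v - proj_W(v)) · u_2 = 0  (should be 0).
Result: proj_W(v) = (-215/69, -4/69, -124/69).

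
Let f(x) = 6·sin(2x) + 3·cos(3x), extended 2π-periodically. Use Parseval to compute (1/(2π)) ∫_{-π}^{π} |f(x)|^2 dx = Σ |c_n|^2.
Σ |c_n|^2 = 45/2

Expand |f|^2 and use orthogonality of {sin(nx), cos(mx)} on [-π, π]:
  ∫_{-π}^{π} sin(nx)^2 dx = π, ∫ cos(mx)^2 dx = π, and cross terms integrate to 0.
So ∫_{-π}^{π} f(x)^2 dx = 6^2 · π + 3^2 · π = (36 + 9)π.
Divide by 2π: (36 + 9)/2 = 45/2.
By Parseval, this equals Σ |c_n|^2.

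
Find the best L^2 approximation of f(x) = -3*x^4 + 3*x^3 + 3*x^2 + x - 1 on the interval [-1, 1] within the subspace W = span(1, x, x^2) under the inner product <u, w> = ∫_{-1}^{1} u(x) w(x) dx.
g(x) = 3*x^2/7 + 14*x/5 - 26/35

The best approximation g ∈ W is the orthogonal projection of f onto W. Writing g = a_0 + a_1 x + a_2 x^2, the coefficients solve the normal equations G · a = b where
  G_{ij} = <φ_i, φ_j> and b_i = <f, φ_i>, with φ_0 = 1, φ_1 = x, φ_2 = x^2.
G =
  [2, 0, 2/3]
  [0, 2/3, 0]
  [2/3, 0, 2/5],
b = (-6/5, 28/15, -34/105).
Solving gives a_0 = -26/35, a_1 = 14/5, a_2 = 3/7, so
  g(x) = 3*x^2/7 + 14*x/5 - 26/35.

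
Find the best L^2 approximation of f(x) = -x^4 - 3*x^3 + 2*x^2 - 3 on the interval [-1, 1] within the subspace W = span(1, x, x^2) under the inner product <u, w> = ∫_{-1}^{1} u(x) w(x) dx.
g(x) = 8*x^2/7 - 9*x/5 - 102/35

The best approximation g ∈ W is the orthogonal projection of f onto W. Writing g = a_0 + a_1 x + a_2 x^2, the coefficients solve the normal equations G · a = b where
  G_{ij} = <φ_i, φ_j> and b_i = <f, φ_i>, with φ_0 = 1, φ_1 = x, φ_2 = x^2.
G =
  [2, 0, 2/3]
  [0, 2/3, 0]
  [2/3, 0, 2/5],
b = (-76/15, -6/5, -52/35).
Solving gives a_0 = -102/35, a_1 = -9/5, a_2 = 8/7, so
  g(x) = 8*x^2/7 - 9*x/5 - 102/35.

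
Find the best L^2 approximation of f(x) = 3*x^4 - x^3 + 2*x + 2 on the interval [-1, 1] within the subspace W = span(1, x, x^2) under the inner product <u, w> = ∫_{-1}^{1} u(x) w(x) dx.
g(x) = 18*x^2/7 + 7*x/5 + 61/35

The best approximation g ∈ W is the orthogonal projection of f onto W. Writing g = a_0 + a_1 x + a_2 x^2, the coefficients solve the normal equations G · a = b where
  G_{ij} = <φ_i, φ_j> and b_i = <f, φ_i>, with φ_0 = 1, φ_1 = x, φ_2 = x^2.
G =
  [2, 0, 2/3]
  [0, 2/3, 0]
  [2/3, 0, 2/5],
b = (26/5, 14/15, 46/21).
Solving gives a_0 = 61/35, a_1 = 7/5, a_2 = 18/7, so
  g(x) = 18*x^2/7 + 7*x/5 + 61/35.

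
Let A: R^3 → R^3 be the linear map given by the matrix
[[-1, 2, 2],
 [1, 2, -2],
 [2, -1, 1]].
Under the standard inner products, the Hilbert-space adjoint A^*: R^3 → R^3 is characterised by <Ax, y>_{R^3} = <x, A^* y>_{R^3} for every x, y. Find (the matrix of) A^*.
A^* = A^T =
[[-1, 1, 2],
 [2, 2, -1],
 [2, -2, 1]]

For real matrices with standard dot products, the defining identity <Ax, y> = <x, A^* y> gives (Ax)^T y = x^T (A^*) y, i.e. x^T A^T y = x^T (A^*) y. Since this holds for all x, y, we must have A^* = A^T. Therefore
A^* =
[[-1, 1, 2],
 [2, 2, -1],
 [2, -2, 1]].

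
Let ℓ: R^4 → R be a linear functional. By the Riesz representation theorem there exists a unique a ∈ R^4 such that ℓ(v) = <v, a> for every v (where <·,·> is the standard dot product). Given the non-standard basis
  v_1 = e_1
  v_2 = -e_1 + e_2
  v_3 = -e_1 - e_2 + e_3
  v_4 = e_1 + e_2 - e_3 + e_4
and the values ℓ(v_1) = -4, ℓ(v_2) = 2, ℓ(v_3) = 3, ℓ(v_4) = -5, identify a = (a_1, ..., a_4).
a = (-4, -2, -3, -2)

Write a = (a_1, ..., a_4) in the standard basis. For each basis vector v_i, ℓ(v_i) = <v_i, a> is a linear equation in the a_j's. Collect the n equations into a matrix system V a = ℓ, where row i of V is v_i (expressed in the standard basis). Since V is invertible (lower-triangular with 1s on the diagonal, up to permutation), solve by back-substitution:
  V =
[[1, 0, 0, 0],
 [-1, 1, 0, 0],
 [-1, -1, 1, 0],
 [1, 1, -1, 1]]
  V a = (-4, 2, 3, -5)
Solving gives a = (-4, -2, -3, -2).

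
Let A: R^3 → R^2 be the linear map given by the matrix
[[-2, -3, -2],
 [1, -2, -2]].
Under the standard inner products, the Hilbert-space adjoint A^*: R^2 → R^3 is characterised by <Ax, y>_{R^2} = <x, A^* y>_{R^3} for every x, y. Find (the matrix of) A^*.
A^* = A^T =
[[-2, 1],
 [-3, -2],
 [-2, -2]]

For real matrices with standard dot products, the defining identity <Ax, y> = <x, A^* y> gives (Ax)^T y = x^T (A^*) y, i.e. x^T A^T y = x^T (A^*) y. Since this holds for all x, y, we must have A^* = A^T. Therefore
A^* =
[[-2, 1],
 [-3, -2],
 [-2, -2]].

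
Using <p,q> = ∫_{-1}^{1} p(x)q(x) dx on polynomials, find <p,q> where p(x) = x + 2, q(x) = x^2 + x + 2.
<p,q> = 10

Expand the product: p(x)·q(x) = x^3 + 3*x^2 + 4*x + 4.
∫_{-1}^{1} of each monomial x^k gives [2/(k+1) if k even, 0 if k odd]. Integrating term-by-term (or equivalently evaluating the antiderivative F(x) = x^4/4 + x^3 + 2*x^2 + 4*x at the endpoints):
  F(1) − F(−1) = 29/4 − (-11/4) = 10.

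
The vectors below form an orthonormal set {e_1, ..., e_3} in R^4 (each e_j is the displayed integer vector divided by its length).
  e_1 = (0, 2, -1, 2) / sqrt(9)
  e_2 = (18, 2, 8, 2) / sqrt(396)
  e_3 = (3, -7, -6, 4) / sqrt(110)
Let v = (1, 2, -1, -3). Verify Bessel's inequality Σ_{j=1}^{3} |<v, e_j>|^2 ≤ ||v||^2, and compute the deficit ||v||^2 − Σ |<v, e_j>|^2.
Σ |<v, e_j>|^2 = 29/10; ||v||^2 = 15; deficit = 121/10

Write each e_j = u_j / sqrt(<u_j, u_j>) where u_j is the displayed integer vector. Then <v, e_j> = <v, u_j> / sqrt(<u_j, u_j>), so |<v, e_j>|^2 = <v, u_j>^2 / <u_j, u_j>.
Coefficients: <v, e_1> = -1/sqrt(9), <v, e_2> = 8/sqrt(396), <v, e_3> = -17/sqrt(110).
Square and sum: Σ |<v, e_j>|^2 = 29/10.
Compute ||v||^2 = v·v = 15.
Deficit = 15 − 29/10 = 121/10 ≥ 0, confirming Bessel's inequality. (The deficit equals ||v − Σ <v,e_j> e_j||^2, the squared distance from v to span{e_j}.)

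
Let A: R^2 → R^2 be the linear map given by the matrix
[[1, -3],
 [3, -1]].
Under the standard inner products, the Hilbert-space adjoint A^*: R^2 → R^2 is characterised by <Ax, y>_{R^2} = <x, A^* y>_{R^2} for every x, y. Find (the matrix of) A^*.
A^* = A^T =
[[1, 3],
 [-3, -1]]

For real matrices with standard dot products, the defining identity <Ax, y> = <x, A^* y> gives (Ax)^T y = x^T (A^*) y, i.e. x^T A^T y = x^T (A^*) y. Since this holds for all x, y, we must have A^* = A^T. Therefore
A^* =
[[1, 3],
 [-3, -1]].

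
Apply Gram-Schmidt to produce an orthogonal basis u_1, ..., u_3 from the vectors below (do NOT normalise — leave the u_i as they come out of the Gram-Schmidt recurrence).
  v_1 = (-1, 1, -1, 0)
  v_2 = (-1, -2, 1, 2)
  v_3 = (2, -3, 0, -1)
Orthogonal basis:
  u_1 = (-1, 1, -1, 0)
  u_2 = (-5/3, -4/3, 1/3, 2)
  u_3 = (1/13, -20/13, -21/13, -9/13)

Apply the Gram-Schmidt recurrence
  u_1 = v_1
  u_i = v_i − Σ_{j<i} ((v_i · u_j) / (u_j · u_j)) · u_j.

Step by step this gives:
  u_1 = (-1, 1, -1, 0)
  u_2 = (-5/3, -4/3, 1/3, 2)
  u_3 = (1/13, -20/13, -21/13, -9/13)

Orthogonality check:
  u_2 · u_1 = 0 (should be 0)
  u_3 · u_1 = 0 (should be 0)
  u_3 · u_2 = 0 (should be 0)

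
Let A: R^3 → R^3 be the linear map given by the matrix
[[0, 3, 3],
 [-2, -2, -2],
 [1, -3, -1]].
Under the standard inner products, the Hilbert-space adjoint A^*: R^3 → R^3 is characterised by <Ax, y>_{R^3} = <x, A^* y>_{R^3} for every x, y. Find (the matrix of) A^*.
A^* = A^T =
[[0, -2, 1],
 [3, -2, -3],
 [3, -2, -1]]

For real matrices with standard dot products, the defining identity <Ax, y> = <x, A^* y> gives (Ax)^T y = x^T (A^*) y, i.e. x^T A^T y = x^T (A^*) y. Since this holds for all x, y, we must have A^* = A^T. Therefore
A^* =
[[0, -2, 1],
 [3, -2, -3],
 [3, -2, -1]].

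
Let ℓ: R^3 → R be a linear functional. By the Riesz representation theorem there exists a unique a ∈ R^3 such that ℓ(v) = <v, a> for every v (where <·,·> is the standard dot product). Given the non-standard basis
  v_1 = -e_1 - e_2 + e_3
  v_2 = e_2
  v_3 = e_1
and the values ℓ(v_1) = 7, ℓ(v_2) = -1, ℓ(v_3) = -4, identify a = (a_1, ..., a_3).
a = (-4, -1, 2)

Write a = (a_1, ..., a_3) in the standard basis. For each basis vector v_i, ℓ(v_i) = <v_i, a> is a linear equation in the a_j's. Collect the n equations into a matrix system V a = ℓ, where row i of V is v_i (expressed in the standard basis). Since V is invertible (lower-triangular with 1s on the diagonal, up to permutation), solve by back-substitution:
  V =
[[-1, -1, 1],
 [0, 1, 0],
 [1, 0, 0]]
  V a = (7, -1, -4)
Solving gives a = (-4, -1, 2).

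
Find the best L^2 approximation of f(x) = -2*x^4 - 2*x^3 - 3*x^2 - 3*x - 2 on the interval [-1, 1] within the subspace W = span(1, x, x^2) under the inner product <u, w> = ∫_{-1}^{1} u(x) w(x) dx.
g(x) = -33*x^2/7 - 21*x/5 - 64/35

The best approximation g ∈ W is the orthogonal projection of f onto W. Writing g = a_0 + a_1 x + a_2 x^2, the coefficients solve the normal equations G · a = b where
  G_{ij} = <φ_i, φ_j> and b_i = <f, φ_i>, with φ_0 = 1, φ_1 = x, φ_2 = x^2.
G =
  [2, 0, 2/3]
  [0, 2/3, 0]
  [2/3, 0, 2/5],
b = (-34/5, -14/5, -326/105).
Solving gives a_0 = -64/35, a_1 = -21/5, a_2 = -33/7, so
  g(x) = -33*x^2/7 - 21*x/5 - 64/35.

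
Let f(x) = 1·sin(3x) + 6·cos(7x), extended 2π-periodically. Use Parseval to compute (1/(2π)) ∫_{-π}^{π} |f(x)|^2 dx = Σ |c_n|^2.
Σ |c_n|^2 = 37/2

Expand |f|^2 and use orthogonality of {sin(nx), cos(mx)} on [-π, π]:
  ∫_{-π}^{π} sin(nx)^2 dx = π, ∫ cos(mx)^2 dx = π, and cross terms integrate to 0.
So ∫_{-π}^{π} f(x)^2 dx = 1^2 · π + 6^2 · π = (1 + 36)π.
Divide by 2π: (1 + 36)/2 = 37/2.
By Parseval, this equals Σ |c_n|^2.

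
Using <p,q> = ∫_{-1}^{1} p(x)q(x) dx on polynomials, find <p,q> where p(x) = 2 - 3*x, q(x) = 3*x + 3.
<p,q> = 6

Expand the product: p(x)·q(x) = -9*x^2 - 3*x + 6.
∫_{-1}^{1} of each monomial x^k gives [2/(k+1) if k even, 0 if k odd]. Integrating term-by-term (or equivalently evaluating the antiderivative F(x) = -3*x^3 - 3*x^2/2 + 6*x at the endpoints):
  F(1) − F(−1) = 3/2 − (-9/2) = 6.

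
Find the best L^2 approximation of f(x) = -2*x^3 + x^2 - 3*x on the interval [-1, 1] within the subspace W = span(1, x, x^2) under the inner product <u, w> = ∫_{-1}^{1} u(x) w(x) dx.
g(x) = x^2 - 21*x/5

The best approximation g ∈ W is the orthogonal projection of f onto W. Writing g = a_0 + a_1 x + a_2 x^2, the coefficients solve the normal equations G · a = b where
  G_{ij} = <φ_i, φ_j> and b_i = <f, φ_i>, with φ_0 = 1, φ_1 = x, φ_2 = x^2.
G =
  [2, 0, 2/3]
  [0, 2/3, 0]
  [2/3, 0, 2/5],
b = (2/3, -14/5, 2/5).
Solving gives a_0 = 0, a_1 = -21/5, a_2 = 1, so
  g(x) = x^2 - 21*x/5.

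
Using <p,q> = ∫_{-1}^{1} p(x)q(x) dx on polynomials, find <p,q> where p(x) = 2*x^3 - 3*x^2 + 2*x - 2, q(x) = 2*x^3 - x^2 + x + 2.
<p,q> = -482/105

Expand the product: p(x)·q(x) = 4*x^6 - 8*x^5 + 9*x^4 - 5*x^3 - 2*x^2 + 2*x - 4.
∫_{-1}^{1} of each monomial x^k gives [2/(k+1) if k even, 0 if k odd]. Integrating term-by-term (or equivalently evaluating the antiderivative F(x) = 4*x^7/7 - 4*x^6/3 + 9*x^5/5 - 5*x^4/4 - 2*x^3/3 + x^2 - 4*x at the endpoints):
  F(1) − F(−1) = -543/140 − (299/420) = -482/105.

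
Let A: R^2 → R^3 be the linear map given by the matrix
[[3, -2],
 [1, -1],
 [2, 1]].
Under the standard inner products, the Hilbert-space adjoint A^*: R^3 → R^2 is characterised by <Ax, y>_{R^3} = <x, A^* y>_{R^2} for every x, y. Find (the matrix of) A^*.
A^* = A^T =
[[3, 1, 2],
 [-2, -1, 1]]

For real matrices with standard dot products, the defining identity <Ax, y> = <x, A^* y> gives (Ax)^T y = x^T (A^*) y, i.e. x^T A^T y = x^T (A^*) y. Since this holds for all x, y, we must have A^* = A^T. Therefore
A^* =
[[3, 1, 2],
 [-2, -1, 1]].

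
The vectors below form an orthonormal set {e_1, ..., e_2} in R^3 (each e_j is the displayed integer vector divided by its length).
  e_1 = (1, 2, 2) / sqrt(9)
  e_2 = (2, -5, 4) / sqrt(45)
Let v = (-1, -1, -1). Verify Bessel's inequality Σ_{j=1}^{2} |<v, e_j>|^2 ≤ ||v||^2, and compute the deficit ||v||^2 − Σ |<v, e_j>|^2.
Σ |<v, e_j>|^2 = 14/5; ||v||^2 = 3; deficit = 1/5

Write each e_j = u_j / sqrt(<u_j, u_j>) where u_j is the displayed integer vector. Then <v, e_j> = <v, u_j> / sqrt(<u_j, u_j>), so |<v, e_j>|^2 = <v, u_j>^2 / <u_j, u_j>.
Coefficients: <v, e_1> = -5/sqrt(9), <v, e_2> = -1/sqrt(45).
Square and sum: Σ |<v, e_j>|^2 = 14/5.
Compute ||v||^2 = v·v = 3.
Deficit = 3 − 14/5 = 1/5 ≥ 0, confirming Bessel's inequality. (The deficit equals ||v − Σ <v,e_j> e_j||^2, the squared distance from v to span{e_j}.)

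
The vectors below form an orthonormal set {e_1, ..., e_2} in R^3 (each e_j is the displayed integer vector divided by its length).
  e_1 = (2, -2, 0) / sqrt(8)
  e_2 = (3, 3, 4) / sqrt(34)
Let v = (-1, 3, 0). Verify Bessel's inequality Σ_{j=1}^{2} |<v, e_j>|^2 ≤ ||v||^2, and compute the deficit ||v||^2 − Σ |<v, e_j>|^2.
Σ |<v, e_j>|^2 = 154/17; ||v||^2 = 10; deficit = 16/17

Write each e_j = u_j / sqrt(<u_j, u_j>) where u_j is the displayed integer vector. Then <v, e_j> = <v, u_j> / sqrt(<u_j, u_j>), so |<v, e_j>|^2 = <v, u_j>^2 / <u_j, u_j>.
Coefficients: <v, e_1> = -8/sqrt(8), <v, e_2> = 6/sqrt(34).
Square and sum: Σ |<v, e_j>|^2 = 154/17.
Compute ||v||^2 = v·v = 10.
Deficit = 10 − 154/17 = 16/17 ≥ 0, confirming Bessel's inequality. (The deficit equals ||v − Σ <v,e_j> e_j||^2, the squared distance from v to span{e_j}.)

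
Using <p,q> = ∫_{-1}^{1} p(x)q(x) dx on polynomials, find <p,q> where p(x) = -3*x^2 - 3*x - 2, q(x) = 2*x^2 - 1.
<p,q> = 14/15

Expand the product: p(x)·q(x) = -6*x^4 - 6*x^3 - x^2 + 3*x + 2.
∫_{-1}^{1} of each monomial x^k gives [2/(k+1) if k even, 0 if k odd]. Integrating term-by-term (or equivalently evaluating the antiderivative F(x) = -6*x^5/5 - 3*x^4/2 - x^3/3 + 3*x^2/2 + 2*x at the endpoints):
  F(1) − F(−1) = 7/15 − (-7/15) = 14/15.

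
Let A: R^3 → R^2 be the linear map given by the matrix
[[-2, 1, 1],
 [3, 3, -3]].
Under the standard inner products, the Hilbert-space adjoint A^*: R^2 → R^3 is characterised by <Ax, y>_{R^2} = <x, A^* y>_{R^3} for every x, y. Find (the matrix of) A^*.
A^* = A^T =
[[-2, 3],
 [1, 3],
 [1, -3]]

For real matrices with standard dot products, the defining identity <Ax, y> = <x, A^* y> gives (Ax)^T y = x^T (A^*) y, i.e. x^T A^T y = x^T (A^*) y. Since this holds for all x, y, we must have A^* = A^T. Therefore
A^* =
[[-2, 3],
 [1, 3],
 [1, -3]].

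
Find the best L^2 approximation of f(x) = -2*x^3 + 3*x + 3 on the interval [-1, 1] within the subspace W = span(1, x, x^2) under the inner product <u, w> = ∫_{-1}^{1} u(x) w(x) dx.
g(x) = 9*x/5 + 3

The best approximation g ∈ W is the orthogonal projection of f onto W. Writing g = a_0 + a_1 x + a_2 x^2, the coefficients solve the normal equations G · a = b where
  G_{ij} = <φ_i, φ_j> and b_i = <f, φ_i>, with φ_0 = 1, φ_1 = x, φ_2 = x^2.
G =
  [2, 0, 2/3]
  [0, 2/3, 0]
  [2/3, 0, 2/5],
b = (6, 6/5, 2).
Solving gives a_0 = 3, a_1 = 9/5, a_2 = 0, so
  g(x) = 9*x/5 + 3.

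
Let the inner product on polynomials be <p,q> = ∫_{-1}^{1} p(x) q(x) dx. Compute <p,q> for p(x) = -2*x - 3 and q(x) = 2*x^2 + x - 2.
<p,q> = 20/3

Expand the product: p(x)·q(x) = -4*x^3 - 8*x^2 + x + 6.
∫_{-1}^{1} of each monomial x^k gives [2/(k+1) if k even, 0 if k odd]. Integrating term-by-term (or equivalently evaluating the antiderivative F(x) = -x^4 - 8*x^3/3 + x^2/2 + 6*x at the endpoints):
  F(1) − F(−1) = 17/6 − (-23/6) = 20/3.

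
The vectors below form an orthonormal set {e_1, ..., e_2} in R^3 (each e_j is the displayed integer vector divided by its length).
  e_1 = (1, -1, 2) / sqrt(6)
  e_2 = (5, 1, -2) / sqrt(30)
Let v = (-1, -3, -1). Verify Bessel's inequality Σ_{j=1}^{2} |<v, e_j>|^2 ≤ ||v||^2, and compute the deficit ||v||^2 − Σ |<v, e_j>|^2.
Σ |<v, e_j>|^2 = 6/5; ||v||^2 = 11; deficit = 49/5

Write each e_j = u_j / sqrt(<u_j, u_j>) where u_j is the displayed integer vector. Then <v, e_j> = <v, u_j> / sqrt(<u_j, u_j>), so |<v, e_j>|^2 = <v, u_j>^2 / <u_j, u_j>.
Coefficients: <v, e_1> = 0/sqrt(6), <v, e_2> = -6/sqrt(30).
Square and sum: Σ |<v, e_j>|^2 = 6/5.
Compute ||v||^2 = v·v = 11.
Deficit = 11 − 6/5 = 49/5 ≥ 0, confirming Bessel's inequality. (The deficit equals ||v − Σ <v,e_j> e_j||^2, the squared distance from v to span{e_j}.)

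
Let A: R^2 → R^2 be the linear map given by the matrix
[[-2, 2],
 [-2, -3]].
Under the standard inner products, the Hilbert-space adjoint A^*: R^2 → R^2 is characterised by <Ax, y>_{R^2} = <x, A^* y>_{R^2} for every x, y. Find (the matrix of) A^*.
A^* = A^T =
[[-2, -2],
 [2, -3]]

For real matrices with standard dot products, the defining identity <Ax, y> = <x, A^* y> gives (Ax)^T y = x^T (A^*) y, i.e. x^T A^T y = x^T (A^*) y. Since this holds for all x, y, we must have A^* = A^T. Therefore
A^* =
[[-2, -2],
 [2, -3]].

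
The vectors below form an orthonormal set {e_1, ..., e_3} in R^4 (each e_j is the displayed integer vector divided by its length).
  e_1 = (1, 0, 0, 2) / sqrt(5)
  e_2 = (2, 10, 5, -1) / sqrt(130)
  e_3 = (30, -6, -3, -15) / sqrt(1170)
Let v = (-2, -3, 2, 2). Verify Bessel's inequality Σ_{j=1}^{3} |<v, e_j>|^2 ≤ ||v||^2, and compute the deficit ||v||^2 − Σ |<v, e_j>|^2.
Σ |<v, e_j>|^2 = 56/5; ||v||^2 = 21; deficit = 49/5

Write each e_j = u_j / sqrt(<u_j, u_j>) where u_j is the displayed integer vector. Then <v, e_j> = <v, u_j> / sqrt(<u_j, u_j>), so |<v, e_j>|^2 = <v, u_j>^2 / <u_j, u_j>.
Coefficients: <v, e_1> = 2/sqrt(5), <v, e_2> = -26/sqrt(130), <v, e_3> = -78/sqrt(1170).
Square and sum: Σ |<v, e_j>|^2 = 56/5.
Compute ||v||^2 = v·v = 21.
Deficit = 21 − 56/5 = 49/5 ≥ 0, confirming Bessel's inequality. (The deficit equals ||v − Σ <v,e_j> e_j||^2, the squared distance from v to span{e_j}.)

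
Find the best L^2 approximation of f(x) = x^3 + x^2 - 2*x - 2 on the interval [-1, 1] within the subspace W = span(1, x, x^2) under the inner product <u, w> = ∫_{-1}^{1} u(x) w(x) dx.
g(x) = x^2 - 7*x/5 - 2

The best approximation g ∈ W is the orthogonal projection of f onto W. Writing g = a_0 + a_1 x + a_2 x^2, the coefficients solve the normal equations G · a = b where
  G_{ij} = <φ_i, φ_j> and b_i = <f, φ_i>, with φ_0 = 1, φ_1 = x, φ_2 = x^2.
G =
  [2, 0, 2/3]
  [0, 2/3, 0]
  [2/3, 0, 2/5],
b = (-10/3, -14/15, -14/15).
Solving gives a_0 = -2, a_1 = -7/5, a_2 = 1, so
  g(x) = x^2 - 7*x/5 - 2.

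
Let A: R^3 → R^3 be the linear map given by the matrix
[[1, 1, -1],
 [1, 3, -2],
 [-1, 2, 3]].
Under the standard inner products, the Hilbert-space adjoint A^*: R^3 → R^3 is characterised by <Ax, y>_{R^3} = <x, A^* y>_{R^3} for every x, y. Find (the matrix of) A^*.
A^* = A^T =
[[1, 1, -1],
 [1, 3, 2],
 [-1, -2, 3]]

For real matrices with standard dot products, the defining identity <Ax, y> = <x, A^* y> gives (Ax)^T y = x^T (A^*) y, i.e. x^T A^T y = x^T (A^*) y. Since this holds for all x, y, we must have A^* = A^T. Therefore
A^* =
[[1, 1, -1],
 [1, 3, 2],
 [-1, -2, 3]].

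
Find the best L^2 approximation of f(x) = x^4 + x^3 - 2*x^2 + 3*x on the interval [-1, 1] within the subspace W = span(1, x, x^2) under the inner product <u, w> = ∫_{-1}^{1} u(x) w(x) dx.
g(x) = -8*x^2/7 + 18*x/5 - 3/35

The best approximation g ∈ W is the orthogonal projection of f onto W. Writing g = a_0 + a_1 x + a_2 x^2, the coefficients solve the normal equations G · a = b where
  G_{ij} = <φ_i, φ_j> and b_i = <f, φ_i>, with φ_0 = 1, φ_1 = x, φ_2 = x^2.
G =
  [2, 0, 2/3]
  [0, 2/3, 0]
  [2/3, 0, 2/5],
b = (-14/15, 12/5, -18/35).
Solving gives a_0 = -3/35, a_1 = 18/5, a_2 = -8/7, so
  g(x) = -8*x^2/7 + 18*x/5 - 3/35.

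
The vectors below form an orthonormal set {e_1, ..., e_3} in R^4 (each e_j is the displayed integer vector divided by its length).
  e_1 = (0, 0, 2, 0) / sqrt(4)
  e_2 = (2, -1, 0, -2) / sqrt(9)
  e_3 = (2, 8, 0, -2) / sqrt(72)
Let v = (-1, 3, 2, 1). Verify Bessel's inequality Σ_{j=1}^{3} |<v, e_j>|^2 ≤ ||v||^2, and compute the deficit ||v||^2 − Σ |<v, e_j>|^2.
Σ |<v, e_j>|^2 = 15; ||v||^2 = 15; deficit = 0

Write each e_j = u_j / sqrt(<u_j, u_j>) where u_j is the displayed integer vector. Then <v, e_j> = <v, u_j> / sqrt(<u_j, u_j>), so |<v, e_j>|^2 = <v, u_j>^2 / <u_j, u_j>.
Coefficients: <v, e_1> = 4/sqrt(4), <v, e_2> = -7/sqrt(9), <v, e_3> = 20/sqrt(72).
Square and sum: Σ |<v, e_j>|^2 = 15.
Compute ||v||^2 = v·v = 15.
Deficit = 15 − 15 = 0 ≥ 0, confirming Bessel's inequality. (The deficit equals ||v − Σ <v,e_j> e_j||^2, the squared distance from v to span{e_j}.)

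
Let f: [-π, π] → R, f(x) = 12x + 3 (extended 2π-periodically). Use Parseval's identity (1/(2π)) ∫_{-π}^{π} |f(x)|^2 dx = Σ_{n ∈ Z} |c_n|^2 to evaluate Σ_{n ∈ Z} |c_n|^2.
Σ |c_n|^2 = 48π^2 + 9

Expand and integrate term by term over [-π, π]:
  ∫ (12x)^2 dx = 144·(2π^3/3); ∫ 2·12·(3)·x dx = 0 (odd integrand); ∫ 3^2 dx = 9·2π.
So (1/(2π)) ∫_{-π}^{π} (12x + 3)^2 dx = 144π^2/3 + 9 = 48π^2 + 9.
Parseval ⇒ Σ |c_n|^2 = 48π^2 + 9.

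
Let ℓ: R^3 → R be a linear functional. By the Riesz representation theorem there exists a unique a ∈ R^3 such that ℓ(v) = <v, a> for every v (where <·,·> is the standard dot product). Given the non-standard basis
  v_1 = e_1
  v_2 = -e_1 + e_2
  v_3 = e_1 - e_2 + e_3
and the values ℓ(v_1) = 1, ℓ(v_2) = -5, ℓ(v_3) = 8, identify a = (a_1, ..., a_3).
a = (1, -4, 3)

Write a = (a_1, ..., a_3) in the standard basis. For each basis vector v_i, ℓ(v_i) = <v_i, a> is a linear equation in the a_j's. Collect the n equations into a matrix system V a = ℓ, where row i of V is v_i (expressed in the standard basis). Since V is invertible (lower-triangular with 1s on the diagonal, up to permutation), solve by back-substitution:
  V =
[[1, 0, 0],
 [-1, 1, 0],
 [1, -1, 1]]
  V a = (1, -5, 8)
Solving gives a = (1, -4, 3).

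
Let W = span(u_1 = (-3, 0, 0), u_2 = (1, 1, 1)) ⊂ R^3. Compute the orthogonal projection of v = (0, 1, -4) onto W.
proj_W(v) = (0, -3/2, -3/2)

Set up U = [u_1 | ... | u_2] ∈ R^(3×2). The projector onto W = col(U) is P = U (U^T U)^(-1) U^T.
Compute U^T U =
  [9, -3]
  [-3, 3],
and U^T v = (0, -3).
Solve U^T U · c = U^T v for the coefficients: c = (-1/2, -3/2). The projection is proj_W(v) = U c.
Check: (v - proj_W(v)) · u_1 = 0  (should be 0).
Check: (v - proj_W(v)) · u_2 = 0  (should be 0).
Result: proj_W(v) = (0, -3/2, -3/2).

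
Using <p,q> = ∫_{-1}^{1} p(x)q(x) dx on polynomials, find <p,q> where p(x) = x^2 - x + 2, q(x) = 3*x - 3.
<p,q> = -16

Expand the product: p(x)·q(x) = 3*x^3 - 6*x^2 + 9*x - 6.
∫_{-1}^{1} of each monomial x^k gives [2/(k+1) if k even, 0 if k odd]. Integrating term-by-term (or equivalently evaluating the antiderivative F(x) = 3*x^4/4 - 2*x^3 + 9*x^2/2 - 6*x at the endpoints):
  F(1) − F(−1) = -11/4 − (53/4) = -16.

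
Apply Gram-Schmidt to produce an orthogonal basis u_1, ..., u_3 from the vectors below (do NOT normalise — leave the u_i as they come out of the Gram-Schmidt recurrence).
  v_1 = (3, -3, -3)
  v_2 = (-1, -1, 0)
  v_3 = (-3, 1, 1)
Orthogonal basis:
  u_1 = (3, -3, -3)
  u_2 = (-1, -1, 0)
  u_3 = (-1/3, 1/3, -2/3)

Apply the Gram-Schmidt recurrence
  u_1 = v_1
  u_i = v_i − Σ_{j<i} ((v_i · u_j) / (u_j · u_j)) · u_j.

Step by step this gives:
  u_1 = (3, -3, -3)
  u_2 = (-1, -1, 0)
  u_3 = (-1/3, 1/3, -2/3)

Orthogonality check:
  u_2 · u_1 = 0 (should be 0)
  u_3 · u_1 = 0 (should be 0)
  u_3 · u_2 = 0 (should be 0)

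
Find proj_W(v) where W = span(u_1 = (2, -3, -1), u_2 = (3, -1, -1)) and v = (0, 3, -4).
proj_W(v) = (31/27, 131/54, 1/54)

Set up U = [u_1 | ... | u_2] ∈ R^(3×2). The projector onto W = col(U) is P = U (U^T U)^(-1) U^T.
Compute U^T U =
  [14, 10]
  [10, 11],
and U^T v = (-5, 1).
Solve U^T U · c = U^T v for the coefficients: c = (-65/54, 32/27). The projection is proj_W(v) = U c.
Check: (v - proj_W(v)) · u_1 = 0  (should be 0).
Check: (v - proj_W(v)) · u_2 = 0  (should be 0).
Result: proj_W(v) = (31/27, 131/54, 1/54).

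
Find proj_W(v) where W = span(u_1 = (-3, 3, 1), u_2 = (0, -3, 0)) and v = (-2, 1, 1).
proj_W(v) = (-21/10, 1, 7/10)

Set up U = [u_1 | ... | u_2] ∈ R^(3×2). The projector onto W = col(U) is P = U (U^T U)^(-1) U^T.
Compute U^T U =
  [19, -9]
  [-9, 9],
and U^T v = (10, -3).
Solve U^T U · c = U^T v for the coefficients: c = (7/10, 11/30). The projection is proj_W(v) = U c.
Check: (v - proj_W(v)) · u_1 = 0  (should be 0).
Check: (v - proj_W(v)) · u_2 = 0  (should be 0).
Result: proj_W(v) = (-21/10, 1, 7/10).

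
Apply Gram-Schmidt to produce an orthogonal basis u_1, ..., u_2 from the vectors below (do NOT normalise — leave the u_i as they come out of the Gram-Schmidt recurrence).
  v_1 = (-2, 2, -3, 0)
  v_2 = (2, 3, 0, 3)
Orthogonal basis:
  u_1 = (-2, 2, -3, 0)
  u_2 = (38/17, 47/17, 6/17, 3)

Apply the Gram-Schmidt recurrence
  u_1 = v_1
  u_i = v_i − Σ_{j<i} ((v_i · u_j) / (u_j · u_j)) · u_j.

Step by step this gives:
  u_1 = (-2, 2, -3, 0)
  u_2 = (38/17, 47/17, 6/17, 3)

Orthogonality check:
  u_2 · u_1 = 0 (should be 0)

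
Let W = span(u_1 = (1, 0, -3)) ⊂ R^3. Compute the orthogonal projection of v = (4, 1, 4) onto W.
proj_W(v) = (-4/5, 0, 12/5)

Set up U = [u_1 | ... | u_1] ∈ R^(3×1). The projector onto W = col(U) is P = U (U^T U)^(-1) U^T.
Compute U^T U =
  [10],
and U^T v = (-8).
Solve U^T U · c = U^T v for the coefficients: c = (-4/5). The projection is proj_W(v) = U c.
Check: (v - proj_W(v)) · u_1 = 0  (should be 0).
Result: proj_W(v) = (-4/5, 0, 12/5).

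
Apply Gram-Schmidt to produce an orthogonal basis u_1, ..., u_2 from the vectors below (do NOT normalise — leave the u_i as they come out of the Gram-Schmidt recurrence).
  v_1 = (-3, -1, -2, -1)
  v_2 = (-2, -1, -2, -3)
Orthogonal basis:
  u_1 = (-3, -1, -2, -1)
  u_2 = (4/5, -1/15, -2/15, -31/15)

Apply the Gram-Schmidt recurrence
  u_1 = v_1
  u_i = v_i − Σ_{j<i} ((v_i · u_j) / (u_j · u_j)) · u_j.

Step by step this gives:
  u_1 = (-3, -1, -2, -1)
  u_2 = (4/5, -1/15, -2/15, -31/15)

Orthogonality check:
  u_2 · u_1 = 0 (should be 0)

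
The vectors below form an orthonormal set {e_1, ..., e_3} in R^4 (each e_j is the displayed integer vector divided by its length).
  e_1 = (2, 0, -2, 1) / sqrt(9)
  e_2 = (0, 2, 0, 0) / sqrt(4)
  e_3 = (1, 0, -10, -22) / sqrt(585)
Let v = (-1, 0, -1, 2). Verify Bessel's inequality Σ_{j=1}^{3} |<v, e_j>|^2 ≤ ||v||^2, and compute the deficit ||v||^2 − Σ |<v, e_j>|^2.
Σ |<v, e_j>|^2 = 33/13; ||v||^2 = 6; deficit = 45/13

Write each e_j = u_j / sqrt(<u_j, u_j>) where u_j is the displayed integer vector. Then <v, e_j> = <v, u_j> / sqrt(<u_j, u_j>), so |<v, e_j>|^2 = <v, u_j>^2 / <u_j, u_j>.
Coefficients: <v, e_1> = 2/sqrt(9), <v, e_2> = 0/sqrt(4), <v, e_3> = -35/sqrt(585).
Square and sum: Σ |<v, e_j>|^2 = 33/13.
Compute ||v||^2 = v·v = 6.
Deficit = 6 − 33/13 = 45/13 ≥ 0, confirming Bessel's inequality. (The deficit equals ||v − Σ <v,e_j> e_j||^2, the squared distance from v to span{e_j}.)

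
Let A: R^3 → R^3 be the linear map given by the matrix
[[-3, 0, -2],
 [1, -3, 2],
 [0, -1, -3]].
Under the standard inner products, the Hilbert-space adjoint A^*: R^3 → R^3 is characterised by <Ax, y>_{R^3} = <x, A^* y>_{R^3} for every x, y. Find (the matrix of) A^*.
A^* = A^T =
[[-3, 1, 0],
 [0, -3, -1],
 [-2, 2, -3]]

For real matrices with standard dot products, the defining identity <Ax, y> = <x, A^* y> gives (Ax)^T y = x^T (A^*) y, i.e. x^T A^T y = x^T (A^*) y. Since this holds for all x, y, we must have A^* = A^T. Therefore
A^* =
[[-3, 1, 0],
 [0, -3, -1],
 [-2, 2, -3]].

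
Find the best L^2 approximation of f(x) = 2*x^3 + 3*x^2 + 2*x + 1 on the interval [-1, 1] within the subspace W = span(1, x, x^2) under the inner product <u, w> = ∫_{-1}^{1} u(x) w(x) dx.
g(x) = 3*x^2 + 16*x/5 + 1

The best approximation g ∈ W is the orthogonal projection of f onto W. Writing g = a_0 + a_1 x + a_2 x^2, the coefficients solve the normal equations G · a = b where
  G_{ij} = <φ_i, φ_j> and b_i = <f, φ_i>, with φ_0 = 1, φ_1 = x, φ_2 = x^2.
G =
  [2, 0, 2/3]
  [0, 2/3, 0]
  [2/3, 0, 2/5],
b = (4, 32/15, 28/15).
Solving gives a_0 = 1, a_1 = 16/5, a_2 = 3, so
  g(x) = 3*x^2 + 16*x/5 + 1.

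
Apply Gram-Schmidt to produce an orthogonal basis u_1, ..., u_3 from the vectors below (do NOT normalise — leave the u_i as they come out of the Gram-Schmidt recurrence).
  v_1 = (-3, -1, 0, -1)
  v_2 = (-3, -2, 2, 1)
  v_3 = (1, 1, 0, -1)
Orthogonal basis:
  u_1 = (-3, -1, 0, -1)
  u_2 = (-3/11, -12/11, 2, 21/11)
  u_3 = (4/49, 16/49, 36/49, -4/7)

Apply the Gram-Schmidt recurrence
  u_1 = v_1
  u_i = v_i − Σ_{j<i} ((v_i · u_j) / (u_j · u_j)) · u_j.

Step by step this gives:
  u_1 = (-3, -1, 0, -1)
  u_2 = (-3/11, -12/11, 2, 21/11)
  u_3 = (4/49, 16/49, 36/49, -4/7)

Orthogonality check:
  u_2 · u_1 = 0 (should be 0)
  u_3 · u_1 = 0 (should be 0)
  u_3 · u_2 = 0 (should be 0)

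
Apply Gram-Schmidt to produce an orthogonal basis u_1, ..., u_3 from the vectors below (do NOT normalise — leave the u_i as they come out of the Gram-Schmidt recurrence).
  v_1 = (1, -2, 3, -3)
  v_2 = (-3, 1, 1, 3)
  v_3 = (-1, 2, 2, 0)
Orthogonal basis:
  u_1 = (1, -2, 3, -3)
  u_2 = (-58/23, 1/23, 56/23, 36/23)
  u_3 = (80/339, 700/339, 215/339, -75/113)

Apply the Gram-Schmidt recurrence
  u_1 = v_1
  u_i = v_i − Σ_{j<i} ((v_i · u_j) / (u_j · u_j)) · u_j.

Step by step this gives:
  u_1 = (1, -2, 3, -3)
  u_2 = (-58/23, 1/23, 56/23, 36/23)
  u_3 = (80/339, 700/339, 215/339, -75/113)

Orthogonality check:
  u_2 · u_1 = 0 (should be 0)
  u_3 · u_1 = 0 (should be 0)
  u_3 · u_2 = 0 (should be 0)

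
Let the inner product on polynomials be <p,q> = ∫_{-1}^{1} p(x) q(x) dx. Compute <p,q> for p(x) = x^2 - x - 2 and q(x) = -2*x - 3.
<p,q> = 34/3

Expand the product: p(x)·q(x) = -2*x^3 - x^2 + 7*x + 6.
∫_{-1}^{1} of each monomial x^k gives [2/(k+1) if k even, 0 if k odd]. Integrating term-by-term (or equivalently evaluating the antiderivative F(x) = -x^4/2 - x^3/3 + 7*x^2/2 + 6*x at the endpoints):
  F(1) − F(−1) = 26/3 − (-8/3) = 34/3.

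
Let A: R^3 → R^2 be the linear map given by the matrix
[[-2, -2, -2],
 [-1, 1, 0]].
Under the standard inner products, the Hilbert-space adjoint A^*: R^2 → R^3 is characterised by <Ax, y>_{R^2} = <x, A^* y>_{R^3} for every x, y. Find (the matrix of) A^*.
A^* = A^T =
[[-2, -1],
 [-2, 1],
 [-2, 0]]

For real matrices with standard dot products, the defining identity <Ax, y> = <x, A^* y> gives (Ax)^T y = x^T (A^*) y, i.e. x^T A^T y = x^T (A^*) y. Since this holds for all x, y, we must have A^* = A^T. Therefore
A^* =
[[-2, -1],
 [-2, 1],
 [-2, 0]].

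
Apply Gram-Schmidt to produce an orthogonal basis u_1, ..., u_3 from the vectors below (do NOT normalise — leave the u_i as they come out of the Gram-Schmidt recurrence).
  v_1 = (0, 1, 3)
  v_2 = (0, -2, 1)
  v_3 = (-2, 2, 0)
Orthogonal basis:
  u_1 = (0, 1, 3)
  u_2 = (0, -21/10, 7/10)
  u_3 = (-2, 0, 0)

Apply the Gram-Schmidt recurrence
  u_1 = v_1
  u_i = v_i − Σ_{j<i} ((v_i · u_j) / (u_j · u_j)) · u_j.

Step by step this gives:
  u_1 = (0, 1, 3)
  u_2 = (0, -21/10, 7/10)
  u_3 = (-2, 0, 0)

Orthogonality check:
  u_2 · u_1 = 0 (should be 0)
  u_3 · u_1 = 0 (should be 0)
  u_3 · u_2 = 0 (should be 0)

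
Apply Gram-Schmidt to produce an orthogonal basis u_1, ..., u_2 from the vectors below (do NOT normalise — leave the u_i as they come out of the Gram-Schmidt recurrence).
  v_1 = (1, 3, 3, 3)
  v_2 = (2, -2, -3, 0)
Orthogonal basis:
  u_1 = (1, 3, 3, 3)
  u_2 = (69/28, -17/28, -45/28, 39/28)

Apply the Gram-Schmidt recurrence
  u_1 = v_1
  u_i = v_i − Σ_{j<i} ((v_i · u_j) / (u_j · u_j)) · u_j.

Step by step this gives:
  u_1 = (1, 3, 3, 3)
  u_2 = (69/28, -17/28, -45/28, 39/28)

Orthogonality check:
  u_2 · u_1 = 0 (should be 0)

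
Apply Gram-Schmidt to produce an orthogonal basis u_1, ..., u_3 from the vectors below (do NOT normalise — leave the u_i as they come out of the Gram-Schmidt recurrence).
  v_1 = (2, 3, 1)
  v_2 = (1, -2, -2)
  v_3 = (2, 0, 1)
Orthogonal basis:
  u_1 = (2, 3, 1)
  u_2 = (13/7, -5/7, -11/7)
  u_3 = (2/3, -5/6, 7/6)

Apply the Gram-Schmidt recurrence
  u_1 = v_1
  u_i = v_i − Σ_{j<i} ((v_i · u_j) / (u_j · u_j)) · u_j.

Step by step this gives:
  u_1 = (2, 3, 1)
  u_2 = (13/7, -5/7, -11/7)
  u_3 = (2/3, -5/6, 7/6)

Orthogonality check:
  u_2 · u_1 = 0 (should be 0)
  u_3 · u_1 = 0 (should be 0)
  u_3 · u_2 = 0 (should be 0)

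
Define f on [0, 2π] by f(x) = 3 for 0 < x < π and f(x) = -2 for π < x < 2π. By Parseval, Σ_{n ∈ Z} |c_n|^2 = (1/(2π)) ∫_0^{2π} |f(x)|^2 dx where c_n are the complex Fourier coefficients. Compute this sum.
Σ |c_n|^2 = 13/2

Parseval equates the L^2 energy of f (normalised by 1/(2π)) with the ℓ^2 sum of its Fourier coefficients: (1/(2π)) ∫_0^{2π} |f|^2 = Σ |c_n|^2.
Compute the left side: (1/(2π)) [∫_0^π 3^2 dx + ∫_π^{2π} (-2)^2 dx] = (1/(2π)) · (9π + 4π) = (9 + 4)/2 = 13/2.
So Σ_{n ∈ Z} |c_n|^2 = 13/2.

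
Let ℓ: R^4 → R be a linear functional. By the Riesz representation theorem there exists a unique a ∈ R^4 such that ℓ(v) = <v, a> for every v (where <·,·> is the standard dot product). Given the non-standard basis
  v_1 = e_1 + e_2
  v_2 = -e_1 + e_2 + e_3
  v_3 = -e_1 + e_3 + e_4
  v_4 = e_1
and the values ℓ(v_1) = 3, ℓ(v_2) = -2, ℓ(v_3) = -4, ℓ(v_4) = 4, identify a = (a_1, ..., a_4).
a = (4, -1, 3, -3)

Write a = (a_1, ..., a_4) in the standard basis. For each basis vector v_i, ℓ(v_i) = <v_i, a> is a linear equation in the a_j's. Collect the n equations into a matrix system V a = ℓ, where row i of V is v_i (expressed in the standard basis). Since V is invertible (lower-triangular with 1s on the diagonal, up to permutation), solve by back-substitution:
  V =
[[1, 1, 0, 0],
 [-1, 1, 1, 0],
 [-1, 0, 1, 1],
 [1, 0, 0, 0]]
  V a = (3, -2, -4, 4)
Solving gives a = (4, -1, 3, -3).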